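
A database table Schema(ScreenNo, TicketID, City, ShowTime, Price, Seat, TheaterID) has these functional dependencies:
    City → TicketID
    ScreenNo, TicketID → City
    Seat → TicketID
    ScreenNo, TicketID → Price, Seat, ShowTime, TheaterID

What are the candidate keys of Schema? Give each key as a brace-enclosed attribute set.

{City, ScreenNo}, {ScreenNo, Seat}, {ScreenNo, TicketID}

Attributes never on any right-hand side: {ScreenNo} — every candidate key must contain it.
{City, ScreenNo}⁺ = {City, Price, ScreenNo, Seat, ShowTime, TheaterID, TicketID}, which is every attribute, so {City, ScreenNo} is a candidate key.
{ScreenNo, Seat}⁺ = {City, Price, ScreenNo, Seat, ShowTime, TheaterID, TicketID}, which is every attribute, so {ScreenNo, Seat} is a candidate key.
{ScreenNo, TicketID}⁺ = {City, Price, ScreenNo, Seat, ShowTime, TheaterID, TicketID}, which is every attribute, so {ScreenNo, TicketID} is a candidate key.
These are minimal and exhaustive — every other superkey contains one of them.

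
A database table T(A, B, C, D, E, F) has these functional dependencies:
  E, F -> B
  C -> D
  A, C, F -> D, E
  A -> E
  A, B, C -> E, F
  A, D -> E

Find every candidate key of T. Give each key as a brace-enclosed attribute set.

{A, B, C}, {A, C, F}

No FD produces {A, C}, so they must be in every candidate key.
{A, B, C}⁺ = {A, B, C, D, E, F}, which is every attribute, so {A, B, C} is a candidate key.
{A, C, F}⁺ = {A, B, C, D, E, F}, which is every attribute, so {A, C, F} is a candidate key.
No proper subset of any of these is a key, and no other minimal superkey exists.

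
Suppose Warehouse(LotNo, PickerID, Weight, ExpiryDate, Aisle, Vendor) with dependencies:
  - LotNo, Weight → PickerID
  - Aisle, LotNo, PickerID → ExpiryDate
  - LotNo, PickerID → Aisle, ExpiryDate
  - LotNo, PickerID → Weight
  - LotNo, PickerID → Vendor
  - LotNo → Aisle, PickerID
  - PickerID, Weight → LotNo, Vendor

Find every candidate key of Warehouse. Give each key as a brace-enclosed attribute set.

Closure of {LotNo} is {Aisle, ExpiryDate, LotNo, PickerID, Vendor, Weight}, the whole schema; {LotNo} is a candidate key.
Closure of {PickerID, Weight} is {Aisle, ExpiryDate, LotNo, PickerID, Vendor, Weight}, the whole schema; {PickerID, Weight} is a candidate key.
These are minimal and exhaustive — every other superkey contains one of them.

{LotNo}, {PickerID, Weight}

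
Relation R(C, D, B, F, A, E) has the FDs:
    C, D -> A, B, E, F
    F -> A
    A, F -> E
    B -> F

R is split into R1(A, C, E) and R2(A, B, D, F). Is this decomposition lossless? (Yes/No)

R1 ∩ R2 = {A}; its closure under F is {A}.
Neither R1 nor R2 is contained in that closure, so the decomposition is lossy.

No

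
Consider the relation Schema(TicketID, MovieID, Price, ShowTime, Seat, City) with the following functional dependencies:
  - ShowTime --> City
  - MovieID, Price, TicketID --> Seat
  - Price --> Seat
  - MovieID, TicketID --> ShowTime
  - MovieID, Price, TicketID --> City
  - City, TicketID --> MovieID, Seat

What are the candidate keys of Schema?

{City, Price, TicketID}, {MovieID, Price, TicketID}, {Price, ShowTime, TicketID}

Attributes never on any right-hand side: {Price, TicketID} — every candidate key must contain all of them.
Closure of {City, Price, TicketID} is {City, MovieID, Price, Seat, ShowTime, TicketID}, the whole schema; {City, Price, TicketID} is a candidate key.
Closure of {MovieID, Price, TicketID} is {City, MovieID, Price, Seat, ShowTime, TicketID}, the whole schema; {MovieID, Price, TicketID} is a candidate key.
Closure of {Price, ShowTime, TicketID} is {City, MovieID, Price, Seat, ShowTime, TicketID}, the whole schema; {Price, ShowTime, TicketID} is a candidate key.
These are minimal and exhaustive — every other superkey contains one of them.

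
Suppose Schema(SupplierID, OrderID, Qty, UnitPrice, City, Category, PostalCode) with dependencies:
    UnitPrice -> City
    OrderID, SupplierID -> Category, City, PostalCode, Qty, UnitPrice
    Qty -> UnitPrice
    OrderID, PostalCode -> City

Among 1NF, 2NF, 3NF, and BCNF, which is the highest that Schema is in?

Candidate key: {OrderID, SupplierID}. Prime attributes: {OrderID, SupplierID}.
UnitPrice -> City breaks BCNF: {UnitPrice}⁺ = {City, UnitPrice}, so {UnitPrice} is not a superkey.
Because {City} is non-prime and the left side of UnitPrice -> City is not a superkey, the relation is not in 3NF.
Checking every proper subset of each key, none determines a non-prime attribute — 2NF is satisfied.

2NF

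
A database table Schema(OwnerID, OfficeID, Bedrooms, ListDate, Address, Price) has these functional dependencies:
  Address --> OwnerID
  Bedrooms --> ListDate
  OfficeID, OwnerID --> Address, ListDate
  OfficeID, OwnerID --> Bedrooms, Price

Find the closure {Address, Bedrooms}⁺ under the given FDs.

Start with {Address, Bedrooms}.
Address --> OwnerID applies; add {OwnerID} → now {Address, Bedrooms, OwnerID}.
Bedrooms --> ListDate applies; add {ListDate} → now {Address, Bedrooms, ListDate, OwnerID}.
No further FD applies.

{Address, Bedrooms, ListDate, OwnerID}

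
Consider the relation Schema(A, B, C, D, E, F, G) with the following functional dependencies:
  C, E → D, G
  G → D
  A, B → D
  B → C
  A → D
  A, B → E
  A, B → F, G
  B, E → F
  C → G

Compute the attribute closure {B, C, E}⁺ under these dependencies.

Start with {B, C, E}.
C, E → D, G applies; add {D, G} → now {B, C, D, E, G}.
B, E → F applies; add {F} → now {B, C, D, E, F, G}.
No further FD applies.

{B, C, D, E, F, G}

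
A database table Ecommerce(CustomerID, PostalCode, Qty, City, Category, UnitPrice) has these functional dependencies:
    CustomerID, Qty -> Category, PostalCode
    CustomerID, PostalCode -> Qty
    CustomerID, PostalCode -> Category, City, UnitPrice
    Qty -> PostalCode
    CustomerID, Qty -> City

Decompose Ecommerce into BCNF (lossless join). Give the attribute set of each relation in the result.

Candidate keys of the original relation: {CustomerID, PostalCode}, {CustomerID, Qty}.
Within {Category, City, CustomerID, PostalCode, Qty, UnitPrice}: {Qty}⁺ ∩ {Category, City, CustomerID, PostalCode, Qty, UnitPrice} = {PostalCode, Qty}, not the whole set, so Qty -> PostalCode violates BCNF; decompose into {PostalCode, Qty} and {Category, City, CustomerID, Qty, UnitPrice}.
{PostalCode, Qty}: every determinant is a superkey — BCNF.
{Category, City, CustomerID, Qty, UnitPrice}: every determinant is a superkey — BCNF.

{Category, City, CustomerID, Qty, UnitPrice}; {PostalCode, Qty}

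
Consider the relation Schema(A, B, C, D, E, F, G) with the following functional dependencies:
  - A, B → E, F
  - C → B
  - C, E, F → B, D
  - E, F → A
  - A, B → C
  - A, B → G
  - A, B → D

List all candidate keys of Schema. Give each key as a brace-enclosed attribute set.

{A, B}⁺ = {A, B, C, D, E, F, G}, which is every attribute, so {A, B} is a candidate key.
{A, C}⁺ = {A, B, C, D, E, F, G}, which is every attribute, so {A, C} is a candidate key.
{B, E, F}⁺ = {A, B, C, D, E, F, G}, which is every attribute, so {B, E, F} is a candidate key.
{C, E, F}⁺ = {A, B, C, D, E, F, G}, which is every attribute, so {C, E, F} is a candidate key.
No proper subset of any of these is a key, and no other minimal superkey exists.

{A, B}, {A, C}, {B, E, F}, {C, E, F}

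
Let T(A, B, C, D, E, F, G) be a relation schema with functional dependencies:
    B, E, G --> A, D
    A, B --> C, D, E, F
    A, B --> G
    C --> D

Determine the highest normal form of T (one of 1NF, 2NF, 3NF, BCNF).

Candidate keys: {A, B}, {B, E, G}. Prime attributes: {A, B, E, G}.
For C --> D we have {C}⁺ = {C, D}; {C} is not a superkey, so BCNF fails.
Because {D} is non-prime and the left side of C --> D is not a superkey, the relation is not in 3NF.
No proper subset of a key has a non-prime attribute in its closure, so there is no partial dependency; 2NF holds.

2NF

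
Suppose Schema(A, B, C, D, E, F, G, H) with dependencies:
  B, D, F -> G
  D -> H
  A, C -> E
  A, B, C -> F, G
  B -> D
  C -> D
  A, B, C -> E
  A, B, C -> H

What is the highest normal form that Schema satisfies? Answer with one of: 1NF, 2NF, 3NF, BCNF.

Candidate key: {A, B, C}. Prime attributes: {A, B, C}.
For B, D, F -> G we have {B, D, F}⁺ = {B, D, F, G, H}; {B, D, F} is not a superkey, so BCNF fails.
Because {G} is non-prime and the left side of B, D, F -> G is not a superkey, the relation is not in 3NF.
The proper key subset {B} of {A, B, C} determines non-prime {D, H}, so the relation is not even in 2NF.

1NF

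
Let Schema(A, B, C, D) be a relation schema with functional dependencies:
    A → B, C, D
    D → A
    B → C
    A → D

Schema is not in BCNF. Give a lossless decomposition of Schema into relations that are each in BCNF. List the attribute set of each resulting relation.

{A, B, D}; {B, C}

Candidate keys of the original relation: {A}, {D}.
In {A, B, C, D}, {B} is not a superkey ({B}⁺ restricted to this set is {B, C}), so split on B → C into {B, C} and {A, B, D}.
{B, C}: every determinant is a superkey — BCNF.
{A, B, D}: every determinant is a superkey — BCNF.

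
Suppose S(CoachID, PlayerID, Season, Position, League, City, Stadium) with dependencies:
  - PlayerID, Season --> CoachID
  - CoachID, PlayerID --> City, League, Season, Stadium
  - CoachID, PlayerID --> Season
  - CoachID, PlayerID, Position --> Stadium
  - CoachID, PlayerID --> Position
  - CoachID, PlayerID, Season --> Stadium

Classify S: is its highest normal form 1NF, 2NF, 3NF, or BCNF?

Candidate keys: {CoachID, PlayerID}, {PlayerID, Season}. Prime attributes: {CoachID, PlayerID, Season}.
The left-hand side of every FD is a superkey, so BCNF is satisfied.

BCNF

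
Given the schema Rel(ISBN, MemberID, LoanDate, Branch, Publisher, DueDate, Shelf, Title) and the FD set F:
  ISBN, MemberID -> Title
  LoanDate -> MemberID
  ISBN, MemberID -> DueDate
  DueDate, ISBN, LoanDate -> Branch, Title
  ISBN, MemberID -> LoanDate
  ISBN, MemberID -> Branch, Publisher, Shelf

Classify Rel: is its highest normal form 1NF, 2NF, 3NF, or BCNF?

Candidate keys: {ISBN, LoanDate}, {ISBN, MemberID}. Prime attributes: {ISBN, LoanDate, MemberID}.
LoanDate -> MemberID breaks BCNF: {LoanDate}⁺ = {LoanDate, MemberID}, so {LoanDate} is not a superkey.
Since {MemberID} ⊆ prime attributes and every other non-superkey FD also has a prime right side, the schema is in 3NF.

3NF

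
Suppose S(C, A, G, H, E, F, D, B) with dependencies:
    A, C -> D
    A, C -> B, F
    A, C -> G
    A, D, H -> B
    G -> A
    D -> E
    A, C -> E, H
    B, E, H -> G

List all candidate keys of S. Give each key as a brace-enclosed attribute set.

{A, C}, {B, C, D, H}, {B, C, E, H}, {C, G}

Attributes never on any right-hand side: {C} — every candidate key must contain it.
{A, C} is a candidate key since {A, C}⁺ = {A, B, C, D, E, F, G, H} covers every attribute.
{C, G} is a candidate key since {C, G}⁺ = {A, B, C, D, E, F, G, H} covers every attribute.
{B, C, D, H} is a candidate key since {B, C, D, H}⁺ = {A, B, C, D, E, F, G, H} covers every attribute.
{B, C, E, H} is a candidate key since {B, C, E, H}⁺ = {A, B, C, D, E, F, G, H} covers every attribute.
No proper subset of any of these is a key, and no other minimal superkey exists.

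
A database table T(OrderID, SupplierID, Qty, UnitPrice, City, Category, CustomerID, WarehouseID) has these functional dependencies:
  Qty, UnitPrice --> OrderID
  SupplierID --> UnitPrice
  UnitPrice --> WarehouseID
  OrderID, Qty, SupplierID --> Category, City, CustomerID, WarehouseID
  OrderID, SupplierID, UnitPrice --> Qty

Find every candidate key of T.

{OrderID, SupplierID}, {Qty, SupplierID}

Attributes never on any right-hand side: {SupplierID} — every candidate key must contain it.
{OrderID, SupplierID}⁺ = {Category, City, CustomerID, OrderID, Qty, SupplierID, UnitPrice, WarehouseID}, which is every attribute, so {OrderID, SupplierID} is a candidate key.
{Qty, SupplierID}⁺ = {Category, City, CustomerID, OrderID, Qty, SupplierID, UnitPrice, WarehouseID}, which is every attribute, so {Qty, SupplierID} is a candidate key.
Any other superkey properly contains one of these, so there are no further candidate keys.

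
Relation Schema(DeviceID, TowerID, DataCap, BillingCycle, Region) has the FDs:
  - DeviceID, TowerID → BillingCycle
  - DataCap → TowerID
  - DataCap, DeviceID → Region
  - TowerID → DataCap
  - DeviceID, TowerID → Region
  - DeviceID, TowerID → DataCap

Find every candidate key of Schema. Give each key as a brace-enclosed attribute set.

Attributes never on any right-hand side: {DeviceID} — every candidate key must contain it.
{DataCap, DeviceID} is a candidate key since {DataCap, DeviceID}⁺ = {BillingCycle, DataCap, DeviceID, Region, TowerID} covers every attribute.
{DeviceID, TowerID} is a candidate key since {DeviceID, TowerID}⁺ = {BillingCycle, DataCap, DeviceID, Region, TowerID} covers every attribute.
These are minimal and exhaustive — every other superkey contains one of them.

{DataCap, DeviceID}, {DeviceID, TowerID}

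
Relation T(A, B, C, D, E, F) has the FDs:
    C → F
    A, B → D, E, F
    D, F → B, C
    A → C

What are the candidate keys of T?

{A, B}, {A, D}

{A} never appears on the right of any FD, so every key must include it.
{A, B} is a candidate key since {A, B}⁺ = {A, B, C, D, E, F} covers every attribute.
{A, D} is a candidate key since {A, D}⁺ = {A, B, C, D, E, F} covers every attribute.
Any other superkey properly contains one of these, so there are no further candidate keys.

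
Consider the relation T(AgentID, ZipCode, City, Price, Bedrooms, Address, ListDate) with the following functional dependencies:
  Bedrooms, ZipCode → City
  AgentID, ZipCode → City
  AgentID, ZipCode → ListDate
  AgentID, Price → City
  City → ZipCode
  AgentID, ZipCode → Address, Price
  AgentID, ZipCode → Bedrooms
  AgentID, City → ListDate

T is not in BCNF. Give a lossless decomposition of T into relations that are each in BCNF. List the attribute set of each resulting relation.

Candidate keys of the original relation: {AgentID, City}, {AgentID, Price}, {AgentID, ZipCode}.
{Address, AgentID, Bedrooms, City, ListDate, Price, ZipCode}: {Bedrooms, ZipCode} determines {Bedrooms, City, ZipCode} here but is not a superkey — split on Bedrooms, ZipCode → City, giving {Bedrooms, City, ZipCode} and {Address, AgentID, Bedrooms, ListDate, Price, ZipCode}.
{Bedrooms, City, ZipCode}: {City} determines {City, ZipCode} here but is not a superkey — split on City → ZipCode, giving {City, ZipCode} and {Bedrooms, City}.
{City, ZipCode} is in BCNF.
{Bedrooms, City} is in BCNF.
{Address, AgentID, Bedrooms, ListDate, Price, ZipCode} is in BCNF.

{Address, AgentID, Bedrooms, ListDate, Price, ZipCode}; {Bedrooms, City}; {City, ZipCode}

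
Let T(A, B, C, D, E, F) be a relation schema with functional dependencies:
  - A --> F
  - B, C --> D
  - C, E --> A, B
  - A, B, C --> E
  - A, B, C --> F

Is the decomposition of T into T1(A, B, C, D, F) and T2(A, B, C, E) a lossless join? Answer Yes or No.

The shared attributes are {A, B, C} and {A, B, C}⁺ = {A, B, C, D, E, F}.
This includes all of T1, so the common attributes are a superkey of T1 — the join is lossless.

Yes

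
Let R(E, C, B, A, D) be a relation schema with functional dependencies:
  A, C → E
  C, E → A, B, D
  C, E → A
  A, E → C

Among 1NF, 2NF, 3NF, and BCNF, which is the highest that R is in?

Candidate keys: {A, C}, {A, E}, {C, E}. Prime attributes: {A, C, E}.
Each dependency's left side is a superkey — BCNF holds.

BCNF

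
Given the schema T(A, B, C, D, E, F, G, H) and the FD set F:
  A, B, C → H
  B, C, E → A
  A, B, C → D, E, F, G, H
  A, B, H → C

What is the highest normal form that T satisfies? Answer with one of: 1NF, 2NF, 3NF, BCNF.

Candidate keys: {A, B, C}, {A, B, H}, {B, C, E}. Prime attributes: {A, B, C, E, H}.
Every FD has a superkey on the left, so the relation is in BCNF.

BCNF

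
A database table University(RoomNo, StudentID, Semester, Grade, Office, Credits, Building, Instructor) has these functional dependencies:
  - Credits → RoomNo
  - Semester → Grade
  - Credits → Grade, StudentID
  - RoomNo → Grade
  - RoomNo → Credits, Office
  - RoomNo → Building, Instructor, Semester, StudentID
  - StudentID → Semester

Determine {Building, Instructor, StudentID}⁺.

{Building, Grade, Instructor, Semester, StudentID}

Start with {Building, Instructor, StudentID}.
StudentID → Semester applies; add {Semester} → now {Building, Instructor, Semester, StudentID}.
Semester → Grade applies; add {Grade} → now {Building, Grade, Instructor, Semester, StudentID}.
No further FD applies.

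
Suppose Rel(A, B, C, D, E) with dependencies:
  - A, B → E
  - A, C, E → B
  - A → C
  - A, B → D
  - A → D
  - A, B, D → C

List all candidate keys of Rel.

{A, B}, {A, E}

Attributes never on any right-hand side: {A} — every candidate key must contain it.
{A, B} is a candidate key since {A, B}⁺ = {A, B, C, D, E} covers every attribute.
{A, E} is a candidate key since {A, E}⁺ = {A, B, C, D, E} covers every attribute.
Any other superkey properly contains one of these, so there are no further candidate keys.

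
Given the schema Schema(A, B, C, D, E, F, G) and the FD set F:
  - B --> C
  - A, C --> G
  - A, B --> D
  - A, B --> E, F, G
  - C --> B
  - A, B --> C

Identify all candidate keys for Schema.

Attributes never on any right-hand side: {A} — every candidate key must contain it.
{A, B}⁺ = {A, B, C, D, E, F, G} — all of the relation — so {A, B} is a candidate key.
{A, C}⁺ = {A, B, C, D, E, F, G} — all of the relation — so {A, C} is a candidate key.
These are minimal and exhaustive — every other superkey contains one of them.

{A, B}, {A, C}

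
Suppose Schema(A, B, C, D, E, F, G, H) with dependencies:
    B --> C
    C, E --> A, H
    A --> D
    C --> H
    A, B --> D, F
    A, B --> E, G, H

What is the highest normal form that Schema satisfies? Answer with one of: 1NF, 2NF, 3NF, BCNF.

1NF

Candidate keys: {A, B}, {B, E}. Prime attributes: {A, B, E}.
B --> C: {B}⁺ = {B, C, H}, which is not all of the attributes, so the left side is not a superkey — BCNF is violated.
B --> C determines the non-prime attribute {C} from a non-superkey — 3NF is violated.
Since {A} ⊂ {A, B} and {A}⁺ ⊇ {D} with {D} non-prime, there is a partial dependency; 2NF fails.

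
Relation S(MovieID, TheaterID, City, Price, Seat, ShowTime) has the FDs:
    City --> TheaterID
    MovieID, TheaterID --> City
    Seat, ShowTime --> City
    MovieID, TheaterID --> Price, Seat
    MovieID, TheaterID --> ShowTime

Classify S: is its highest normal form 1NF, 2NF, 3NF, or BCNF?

Candidate keys: {City, MovieID}, {MovieID, Seat, ShowTime}, {MovieID, TheaterID}. Prime attributes: {City, MovieID, Seat, ShowTime, TheaterID}.
City --> TheaterID: {City}⁺ = {City, TheaterID}, which is not all of the attributes, so the left side is not a superkey — BCNF is violated.
Its right-hand attributes {TheaterID} are all prime, as are those of every other non-superkey FD — the relation is in 3NF.

3NF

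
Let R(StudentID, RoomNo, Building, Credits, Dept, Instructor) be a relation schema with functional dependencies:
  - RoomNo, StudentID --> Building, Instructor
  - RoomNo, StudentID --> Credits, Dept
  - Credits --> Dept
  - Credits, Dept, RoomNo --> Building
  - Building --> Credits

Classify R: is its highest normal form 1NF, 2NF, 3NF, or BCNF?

2NF

Candidate key: {RoomNo, StudentID}. Prime attributes: {RoomNo, StudentID}.
Credits --> Dept: {Credits}⁺ = {Credits, Dept}, which is not all of the attributes, so the left side is not a superkey — BCNF is violated.
Credits --> Dept has non-prime {Dept} on the right and a non-superkey on the left, so 3NF fails.
No non-prime attribute depends on a proper subset of any candidate key, so 2NF holds.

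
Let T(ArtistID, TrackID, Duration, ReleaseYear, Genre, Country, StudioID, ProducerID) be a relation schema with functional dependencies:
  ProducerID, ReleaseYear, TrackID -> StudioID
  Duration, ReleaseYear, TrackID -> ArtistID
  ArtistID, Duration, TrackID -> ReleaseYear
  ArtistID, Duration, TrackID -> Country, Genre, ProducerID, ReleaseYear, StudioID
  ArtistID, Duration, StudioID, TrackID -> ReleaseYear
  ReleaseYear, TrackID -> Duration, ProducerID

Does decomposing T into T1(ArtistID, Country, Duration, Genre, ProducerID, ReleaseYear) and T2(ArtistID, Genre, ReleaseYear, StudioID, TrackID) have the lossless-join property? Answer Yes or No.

Common attributes: {ArtistID, Genre, ReleaseYear}; their closure is {ArtistID, Genre, ReleaseYear}.
The closure covers neither T1 nor T2 entirely; the join is not lossless.

No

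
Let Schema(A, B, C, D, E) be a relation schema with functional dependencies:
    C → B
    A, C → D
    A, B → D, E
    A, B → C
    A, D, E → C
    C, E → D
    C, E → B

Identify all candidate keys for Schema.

Attributes never on any right-hand side: {A} — every candidate key must contain it.
{A, B}⁺ = {A, B, C, D, E} — all of the relation — so {A, B} is a candidate key.
{A, C}⁺ = {A, B, C, D, E} — all of the relation — so {A, C} is a candidate key.
{A, D, E}⁺ = {A, B, C, D, E} — all of the relation — so {A, D, E} is a candidate key.
Any other superkey properly contains one of these, so there are no further candidate keys.

{A, B}, {A, C}, {A, D, E}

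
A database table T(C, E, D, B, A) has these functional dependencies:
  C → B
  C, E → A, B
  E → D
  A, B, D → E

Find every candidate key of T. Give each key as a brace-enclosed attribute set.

{A, C, D}, {C, E}

No FD produces {C}, so it must be in every candidate key.
Closure of {C, E} is {A, B, C, D, E}, the whole schema; {C, E} is a candidate key.
Closure of {A, C, D} is {A, B, C, D, E}, the whole schema; {A, C, D} is a candidate key.
No proper subset of any of these is a key, and no other minimal superkey exists.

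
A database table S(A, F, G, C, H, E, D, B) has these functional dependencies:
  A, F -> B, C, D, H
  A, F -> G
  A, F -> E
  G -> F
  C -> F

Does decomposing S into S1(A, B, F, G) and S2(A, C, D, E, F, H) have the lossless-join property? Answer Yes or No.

S1 ∩ S2 = {A, F}; its closure under F is {A, B, C, D, E, F, G, H}.
Since S1 ⊆ {A, B, C, D, E, F, G, H}, the intersection is a superkey of S1; the decomposition is lossless.

Yes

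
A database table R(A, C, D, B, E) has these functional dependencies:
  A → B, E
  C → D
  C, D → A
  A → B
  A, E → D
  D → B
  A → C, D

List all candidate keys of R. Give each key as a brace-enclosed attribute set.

{A} is a candidate key since {A}⁺ = {A, B, C, D, E} covers every attribute.
{C} is a candidate key since {C}⁺ = {A, B, C, D, E} covers every attribute.
No proper subset of any of these is a key, and no other minimal superkey exists.

{A}, {C}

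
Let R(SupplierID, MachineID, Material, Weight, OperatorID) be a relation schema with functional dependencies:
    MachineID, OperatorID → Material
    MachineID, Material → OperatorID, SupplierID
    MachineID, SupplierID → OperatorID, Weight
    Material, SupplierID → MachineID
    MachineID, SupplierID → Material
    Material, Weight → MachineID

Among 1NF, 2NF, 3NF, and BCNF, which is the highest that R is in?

Candidate keys: {MachineID, Material}, {MachineID, OperatorID}, {MachineID, SupplierID}, {Material, SupplierID}, {Material, Weight}. Prime attributes: {MachineID, Material, OperatorID, SupplierID, Weight}.
The left-hand side of every FD is a superkey, so BCNF is satisfied.

BCNF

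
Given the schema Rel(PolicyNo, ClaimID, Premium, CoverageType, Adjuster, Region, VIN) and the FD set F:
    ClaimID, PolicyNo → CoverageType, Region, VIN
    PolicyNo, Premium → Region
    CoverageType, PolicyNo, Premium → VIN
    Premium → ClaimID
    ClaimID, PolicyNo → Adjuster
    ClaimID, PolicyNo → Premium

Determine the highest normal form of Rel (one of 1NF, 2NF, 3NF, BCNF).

Candidate keys: {ClaimID, PolicyNo}, {PolicyNo, Premium}. Prime attributes: {ClaimID, PolicyNo, Premium}.
Premium → ClaimID breaks BCNF: {Premium}⁺ = {ClaimID, Premium}, so {Premium} is not a superkey.
But every attribute on its right side ({ClaimID}) is prime, and the same holds for every other non-superkey FD, so 3NF still holds.

3NF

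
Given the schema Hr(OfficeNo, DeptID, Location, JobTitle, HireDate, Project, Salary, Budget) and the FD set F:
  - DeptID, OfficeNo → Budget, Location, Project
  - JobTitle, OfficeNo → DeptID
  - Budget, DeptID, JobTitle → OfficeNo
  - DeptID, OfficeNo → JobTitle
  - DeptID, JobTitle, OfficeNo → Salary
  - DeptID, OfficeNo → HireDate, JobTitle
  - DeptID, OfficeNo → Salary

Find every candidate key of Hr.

{Budget, DeptID, JobTitle}, {DeptID, OfficeNo}, {JobTitle, OfficeNo}

{DeptID, OfficeNo}⁺ = {Budget, DeptID, HireDate, JobTitle, Location, OfficeNo, Project, Salary} — all of the relation — so {DeptID, OfficeNo} is a candidate key.
{JobTitle, OfficeNo}⁺ = {Budget, DeptID, HireDate, JobTitle, Location, OfficeNo, Project, Salary} — all of the relation — so {JobTitle, OfficeNo} is a candidate key.
{Budget, DeptID, JobTitle}⁺ = {Budget, DeptID, HireDate, JobTitle, Location, OfficeNo, Project, Salary} — all of the relation — so {Budget, DeptID, JobTitle} is a candidate key.
No proper subset of any of these is a key, and no other minimal superkey exists.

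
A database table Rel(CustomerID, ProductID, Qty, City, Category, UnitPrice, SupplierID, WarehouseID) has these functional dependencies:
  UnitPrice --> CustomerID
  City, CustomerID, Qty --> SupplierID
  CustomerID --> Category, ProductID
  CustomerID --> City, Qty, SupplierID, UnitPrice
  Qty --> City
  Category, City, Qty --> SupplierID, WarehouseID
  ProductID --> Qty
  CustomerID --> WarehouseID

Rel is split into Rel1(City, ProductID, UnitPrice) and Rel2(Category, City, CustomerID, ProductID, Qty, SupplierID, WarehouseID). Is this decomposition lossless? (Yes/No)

Rel1 ∩ Rel2 = {City, ProductID}; its closure under F is {City, ProductID, Qty}.
Rel1 ⊄ {City, ProductID, Qty} and Rel2 ⊄ {City, ProductID, Qty}, so the split is lossy.

No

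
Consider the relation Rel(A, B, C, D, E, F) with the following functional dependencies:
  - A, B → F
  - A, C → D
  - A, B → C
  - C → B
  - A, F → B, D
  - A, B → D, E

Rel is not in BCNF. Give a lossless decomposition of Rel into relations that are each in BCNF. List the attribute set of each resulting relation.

{A, C, D, E, F}; {B, C}

Candidate keys of the original relation: {A, B}, {A, C}, {A, F}.
{A, B, C, D, E, F}: {C} determines {B, C} here but is not a superkey — split on C → B, giving {B, C} and {A, C, D, E, F}.
{B, C} has no BCNF violation.
{A, C, D, E, F} has no BCNF violation.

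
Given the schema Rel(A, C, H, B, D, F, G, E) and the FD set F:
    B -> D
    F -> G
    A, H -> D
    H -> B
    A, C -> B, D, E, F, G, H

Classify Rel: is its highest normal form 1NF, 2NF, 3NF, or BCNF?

2NF

Candidate key: {A, C}. Prime attributes: {A, C}.
B -> D: {B}⁺ = {B, D}, which is not all of the attributes, so the left side is not a superkey — BCNF is violated.
B -> D determines the non-prime attribute {D} from a non-superkey — 3NF is violated.
No non-prime attribute depends on a proper subset of any candidate key, so 2NF holds.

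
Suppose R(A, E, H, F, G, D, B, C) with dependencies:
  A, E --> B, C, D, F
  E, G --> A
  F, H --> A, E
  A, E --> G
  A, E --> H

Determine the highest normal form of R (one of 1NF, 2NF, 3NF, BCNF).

BCNF

Candidate keys: {A, E}, {E, G}, {F, H}. Prime attributes: {A, E, F, G, H}.
The left-hand side of every FD is a superkey, so BCNF is satisfied.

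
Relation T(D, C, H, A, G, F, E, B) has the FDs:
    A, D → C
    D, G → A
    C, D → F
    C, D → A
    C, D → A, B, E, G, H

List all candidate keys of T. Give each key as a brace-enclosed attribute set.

{A, D}, {C, D}, {D, G}

No FD produces {D}, so it must be in every candidate key.
{A, D} is a candidate key since {A, D}⁺ = {A, B, C, D, E, F, G, H} covers every attribute.
{C, D} is a candidate key since {C, D}⁺ = {A, B, C, D, E, F, G, H} covers every attribute.
{D, G} is a candidate key since {D, G}⁺ = {A, B, C, D, E, F, G, H} covers every attribute.
Any other superkey properly contains one of these, so there are no further candidate keys.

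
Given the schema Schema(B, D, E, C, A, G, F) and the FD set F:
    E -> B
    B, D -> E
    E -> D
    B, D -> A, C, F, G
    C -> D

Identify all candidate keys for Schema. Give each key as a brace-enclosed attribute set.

Closure of {E} is {A, B, C, D, E, F, G}, the whole schema; {E} is a candidate key.
Closure of {B, C} is {A, B, C, D, E, F, G}, the whole schema; {B, C} is a candidate key.
Closure of {B, D} is {A, B, C, D, E, F, G}, the whole schema; {B, D} is a candidate key.
No proper subset of any of these is a key, and no other minimal superkey exists.

{B, C}, {B, D}, {E}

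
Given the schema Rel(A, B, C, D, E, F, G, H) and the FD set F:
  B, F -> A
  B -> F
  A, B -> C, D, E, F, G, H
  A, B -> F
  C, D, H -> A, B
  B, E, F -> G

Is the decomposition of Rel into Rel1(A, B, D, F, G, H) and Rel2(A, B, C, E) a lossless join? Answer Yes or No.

Yes

Common attributes: {A, B}; their closure is {A, B, C, D, E, F, G, H}.
Since Rel1 ⊆ {A, B, C, D, E, F, G, H}, the intersection is a superkey of Rel1; the decomposition is lossless.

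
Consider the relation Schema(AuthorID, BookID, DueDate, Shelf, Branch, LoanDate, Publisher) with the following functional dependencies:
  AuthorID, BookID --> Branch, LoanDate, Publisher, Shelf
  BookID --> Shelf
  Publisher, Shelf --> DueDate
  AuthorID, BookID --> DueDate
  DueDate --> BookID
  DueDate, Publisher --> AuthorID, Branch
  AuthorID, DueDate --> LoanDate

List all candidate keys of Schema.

{AuthorID, BookID}⁺ = {AuthorID, BookID, Branch, DueDate, LoanDate, Publisher, Shelf} — all of the relation — so {AuthorID, BookID} is a candidate key.
{AuthorID, DueDate}⁺ = {AuthorID, BookID, Branch, DueDate, LoanDate, Publisher, Shelf} — all of the relation — so {AuthorID, DueDate} is a candidate key.
{BookID, Publisher}⁺ = {AuthorID, BookID, Branch, DueDate, LoanDate, Publisher, Shelf} — all of the relation — so {BookID, Publisher} is a candidate key.
{DueDate, Publisher}⁺ = {AuthorID, BookID, Branch, DueDate, LoanDate, Publisher, Shelf} — all of the relation — so {DueDate, Publisher} is a candidate key.
{Publisher, Shelf}⁺ = {AuthorID, BookID, Branch, DueDate, LoanDate, Publisher, Shelf} — all of the relation — so {Publisher, Shelf} is a candidate key.
Any other superkey properly contains one of these, so there are no further candidate keys.

{AuthorID, BookID}, {AuthorID, DueDate}, {BookID, Publisher}, {DueDate, Publisher}, {Publisher, Shelf}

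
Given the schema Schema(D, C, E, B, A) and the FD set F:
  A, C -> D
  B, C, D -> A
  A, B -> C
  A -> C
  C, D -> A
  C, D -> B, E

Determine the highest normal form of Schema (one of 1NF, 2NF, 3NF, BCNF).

Candidate keys: {A}, {C, D}. Prime attributes: {A, C, D}.
The left-hand side of every FD is a superkey, so BCNF is satisfied.

BCNF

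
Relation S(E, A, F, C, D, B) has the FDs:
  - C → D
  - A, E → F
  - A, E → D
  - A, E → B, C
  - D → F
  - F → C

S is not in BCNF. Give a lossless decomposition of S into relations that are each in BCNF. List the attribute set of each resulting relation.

Candidate key of the original relation: {A, E}.
Within {A, B, C, D, E, F}: {C}⁺ ∩ {A, B, C, D, E, F} = {C, D, F}, not the whole set, so C → D, F violates BCNF; decompose into {C, D, F} and {A, B, C, E}.
{C, D, F} is in BCNF.
{A, B, C, E} is in BCNF.

{A, B, C, E}; {C, D, F}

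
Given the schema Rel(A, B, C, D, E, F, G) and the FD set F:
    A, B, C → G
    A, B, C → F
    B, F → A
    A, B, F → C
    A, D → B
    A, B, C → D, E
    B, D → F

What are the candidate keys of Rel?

{A, B, C}, {A, D}, {B, D}, {B, F}

{A, D}⁺ = {A, B, C, D, E, F, G}, which is every attribute, so {A, D} is a candidate key.
{B, D}⁺ = {A, B, C, D, E, F, G}, which is every attribute, so {B, D} is a candidate key.
{B, F}⁺ = {A, B, C, D, E, F, G}, which is every attribute, so {B, F} is a candidate key.
{A, B, C}⁺ = {A, B, C, D, E, F, G}, which is every attribute, so {A, B, C} is a candidate key.
Any other superkey properly contains one of these, so there are no further candidate keys.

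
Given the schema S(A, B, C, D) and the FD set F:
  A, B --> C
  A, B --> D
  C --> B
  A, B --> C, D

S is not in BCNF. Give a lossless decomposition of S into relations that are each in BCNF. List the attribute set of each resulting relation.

Candidate keys of the original relation: {A, B}, {A, C}.
{A, B, C, D}: {C} determines {B, C} here but is not a superkey — split on C --> B, giving {B, C} and {A, C, D}.
{B, C} has no BCNF violation.
{A, C, D} has no BCNF violation.

{A, C, D}; {B, C}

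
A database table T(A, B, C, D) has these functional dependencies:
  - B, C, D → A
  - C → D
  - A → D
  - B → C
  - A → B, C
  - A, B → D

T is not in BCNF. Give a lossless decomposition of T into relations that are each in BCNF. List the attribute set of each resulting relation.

Candidate keys of the original relation: {A}, {B}.
In {A, B, C, D}, {C} is not a superkey ({C}⁺ restricted to this set is {C, D}), so split on C → D into {C, D} and {A, B, C}.
{C, D} is in BCNF.
{A, B, C} is in BCNF.

{A, B, C}; {C, D}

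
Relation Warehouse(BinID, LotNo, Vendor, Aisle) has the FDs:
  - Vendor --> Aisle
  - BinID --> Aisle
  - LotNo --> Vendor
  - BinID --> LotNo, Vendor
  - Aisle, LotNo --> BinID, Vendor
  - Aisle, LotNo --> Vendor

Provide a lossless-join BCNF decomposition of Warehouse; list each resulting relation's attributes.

{Aisle, Vendor}; {BinID, LotNo, Vendor}

Candidate keys of the original relation: {BinID}, {LotNo}.
In {Aisle, BinID, LotNo, Vendor}, {Vendor} is not a superkey ({Vendor}⁺ restricted to this set is {Aisle, Vendor}), so split on Vendor --> Aisle into {Aisle, Vendor} and {BinID, LotNo, Vendor}.
{Aisle, Vendor} has no BCNF violation.
{BinID, LotNo, Vendor} has no BCNF violation.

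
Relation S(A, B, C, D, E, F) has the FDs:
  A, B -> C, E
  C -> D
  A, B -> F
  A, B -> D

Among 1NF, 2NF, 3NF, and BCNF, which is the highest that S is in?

Candidate key: {A, B}. Prime attributes: {A, B}.
C -> D breaks BCNF: {C}⁺ = {C, D}, so {C} is not a superkey.
Because {D} is non-prime and the left side of C -> D is not a superkey, the relation is not in 3NF.
Checking every proper subset of each key, none determines a non-prime attribute — 2NF is satisfied.

2NF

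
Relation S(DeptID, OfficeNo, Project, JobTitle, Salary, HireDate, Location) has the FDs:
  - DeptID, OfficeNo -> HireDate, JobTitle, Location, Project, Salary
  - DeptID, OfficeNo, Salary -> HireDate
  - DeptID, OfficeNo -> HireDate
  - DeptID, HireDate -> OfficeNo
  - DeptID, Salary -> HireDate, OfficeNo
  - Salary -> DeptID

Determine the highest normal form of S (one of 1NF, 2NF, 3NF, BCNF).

BCNF

Candidate keys: {DeptID, HireDate}, {DeptID, OfficeNo}, {Salary}. Prime attributes: {DeptID, HireDate, OfficeNo, Salary}.
Every FD has a superkey on the left, so the relation is in BCNF.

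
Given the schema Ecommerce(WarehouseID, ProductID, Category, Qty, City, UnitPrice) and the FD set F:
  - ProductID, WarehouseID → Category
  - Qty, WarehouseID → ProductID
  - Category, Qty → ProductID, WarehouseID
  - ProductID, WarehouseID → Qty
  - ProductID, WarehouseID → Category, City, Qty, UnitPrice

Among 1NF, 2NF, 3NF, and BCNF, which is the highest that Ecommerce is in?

Candidate keys: {Category, Qty}, {ProductID, WarehouseID}, {Qty, WarehouseID}. Prime attributes: {Category, ProductID, Qty, WarehouseID}.
Every FD has a superkey on the left, so the relation is in BCNF.

BCNF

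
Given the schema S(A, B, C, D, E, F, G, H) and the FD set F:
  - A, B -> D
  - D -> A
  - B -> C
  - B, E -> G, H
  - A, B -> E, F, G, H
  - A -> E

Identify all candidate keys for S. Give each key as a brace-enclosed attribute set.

{A, B}, {B, D}

{B} never appears on the right of any FD, so every key must include it.
{A, B}⁺ = {A, B, C, D, E, F, G, H} — all of the relation — so {A, B} is a candidate key.
{B, D}⁺ = {A, B, C, D, E, F, G, H} — all of the relation — so {B, D} is a candidate key.
These are minimal and exhaustive — every other superkey contains one of them.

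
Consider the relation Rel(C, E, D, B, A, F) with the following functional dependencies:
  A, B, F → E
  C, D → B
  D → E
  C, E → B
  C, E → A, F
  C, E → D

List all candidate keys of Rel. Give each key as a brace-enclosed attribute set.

{A, B, C, F}, {C, D}, {C, E}

Attributes never on any right-hand side: {C} — every candidate key must contain it.
{C, D}⁺ = {A, B, C, D, E, F} — all of the relation — so {C, D} is a candidate key.
{C, E}⁺ = {A, B, C, D, E, F} — all of the relation — so {C, E} is a candidate key.
{A, B, C, F}⁺ = {A, B, C, D, E, F} — all of the relation — so {A, B, C, F} is a candidate key.
No proper subset of any of these is a key, and no other minimal superkey exists.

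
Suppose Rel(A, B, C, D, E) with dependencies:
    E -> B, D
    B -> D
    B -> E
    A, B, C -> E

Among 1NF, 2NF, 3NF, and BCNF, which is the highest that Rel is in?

Candidate keys: {A, B, C}, {A, C, E}. Prime attributes: {A, B, C, E}.
E -> B, D breaks BCNF: {E}⁺ = {B, D, E}, so {E} is not a superkey.
E -> B, D determines the non-prime attribute {D} from a non-superkey — 3NF is violated.
Since {B} ⊂ {A, B, C} and {B}⁺ ⊇ {D} with {D} non-prime, there is a partial dependency; 2NF fails.

1NF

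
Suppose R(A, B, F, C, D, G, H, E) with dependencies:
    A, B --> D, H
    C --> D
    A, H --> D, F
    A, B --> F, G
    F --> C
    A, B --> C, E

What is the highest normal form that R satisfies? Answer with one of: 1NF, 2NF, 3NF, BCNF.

2NF

Candidate key: {A, B}. Prime attributes: {A, B}.
For C --> D we have {C}⁺ = {C, D}; {C} is not a superkey, so BCNF fails.
Because {D} is non-prime and the left side of C --> D is not a superkey, the relation is not in 3NF.
No non-prime attribute depends on a proper subset of any candidate key, so 2NF holds.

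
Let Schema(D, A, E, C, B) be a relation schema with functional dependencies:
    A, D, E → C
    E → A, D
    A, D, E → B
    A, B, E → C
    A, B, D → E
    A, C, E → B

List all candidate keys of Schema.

Closure of {E} is {A, B, C, D, E}, the whole schema; {E} is a candidate key.
Closure of {A, B, D} is {A, B, C, D, E}, the whole schema; {A, B, D} is a candidate key.
Any other superkey properly contains one of these, so there are no further candidate keys.

{A, B, D}, {E}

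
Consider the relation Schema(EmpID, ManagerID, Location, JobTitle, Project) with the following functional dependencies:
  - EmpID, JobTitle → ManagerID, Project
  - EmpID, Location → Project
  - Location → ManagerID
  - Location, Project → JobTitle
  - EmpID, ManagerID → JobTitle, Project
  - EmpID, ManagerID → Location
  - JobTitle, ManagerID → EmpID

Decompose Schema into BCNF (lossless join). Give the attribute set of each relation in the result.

Candidate keys of the original relation: {EmpID, JobTitle}, {EmpID, Location}, {EmpID, ManagerID}, {JobTitle, Location}, {JobTitle, ManagerID}, {Location, Project}.
{EmpID, JobTitle, Location, ManagerID, Project}: {Location} determines {Location, ManagerID} here but is not a superkey — split on Location → ManagerID, giving {Location, ManagerID} and {EmpID, JobTitle, Location, Project}.
{Location, ManagerID} is in BCNF.
{EmpID, JobTitle, Location, Project} is in BCNF.

{EmpID, JobTitle, Location, Project}; {Location, ManagerID}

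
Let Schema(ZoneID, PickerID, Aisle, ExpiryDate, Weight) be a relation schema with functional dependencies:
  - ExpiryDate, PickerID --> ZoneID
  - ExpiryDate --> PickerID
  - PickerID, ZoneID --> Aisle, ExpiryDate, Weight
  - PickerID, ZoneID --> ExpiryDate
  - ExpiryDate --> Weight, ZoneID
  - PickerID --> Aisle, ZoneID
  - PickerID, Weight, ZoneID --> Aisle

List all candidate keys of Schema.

{ExpiryDate}, {PickerID}

{ExpiryDate} is a candidate key since {ExpiryDate}⁺ = {Aisle, ExpiryDate, PickerID, Weight, ZoneID} covers every attribute.
{PickerID} is a candidate key since {PickerID}⁺ = {Aisle, ExpiryDate, PickerID, Weight, ZoneID} covers every attribute.
These are minimal and exhaustive — every other superkey contains one of them.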